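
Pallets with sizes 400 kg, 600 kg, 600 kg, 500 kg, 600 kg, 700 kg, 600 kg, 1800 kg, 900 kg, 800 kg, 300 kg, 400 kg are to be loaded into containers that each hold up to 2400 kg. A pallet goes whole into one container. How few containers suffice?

Total = 1800 + 900 + 800 + 700 + 600 + 600 + 600 + 600 + 500 + 400 + 400 + 300 = 8200 kg.
Lower bound: ⌈8200/2400⌉ = 4 containers.
A packing using 4 containers:
  container 1: 1800 + 600 = 2400
  container 2: 900 + 800 + 700 = 2400
  container 3: 600 + 600 + 600 + 500 = 2300
  container 4: 400 + 400 + 300 = 1100
This matches the lower bound, so 4 is optimal.

4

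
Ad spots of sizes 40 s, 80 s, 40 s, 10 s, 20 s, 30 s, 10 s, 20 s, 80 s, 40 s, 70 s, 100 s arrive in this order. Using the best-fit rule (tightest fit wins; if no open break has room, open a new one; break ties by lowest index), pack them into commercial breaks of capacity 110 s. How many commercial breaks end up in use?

5

  40 → break 1 (new)  [load 40/110]
  80 → break 2 (new)  [load 80/110]
  40 → break 1  [load 80/110]
  10 → break 1  [load 90/110]
  20 → break 1  [load 110/110]
  30 → break 2  [load 110/110]
  10 → break 3 (new)  [load 10/110]
  20 → break 3  [load 30/110]
  80 → break 3  [load 110/110]
  40 → break 4 (new)  [load 40/110]
  70 → break 4  [load 110/110]
  100 → break 5 (new)  [load 100/110]
5 commercial breaks opened.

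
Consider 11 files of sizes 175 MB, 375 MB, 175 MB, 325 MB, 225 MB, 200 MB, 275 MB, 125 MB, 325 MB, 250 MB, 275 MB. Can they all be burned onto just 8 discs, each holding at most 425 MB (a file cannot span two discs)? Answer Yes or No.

A valid assignment using 8 discs:
  disc 1: 375 = 375
  disc 2: 325 = 325
  disc 3: 325 = 325
  disc 4: 275 + 125 = 400
  disc 5: 275 = 275
  disc 6: 250 + 175 = 425
  disc 7: 225 + 200 = 425
  disc 8: 175 = 175
Every load is within 425 MB, so 8 discs suffice.

Yes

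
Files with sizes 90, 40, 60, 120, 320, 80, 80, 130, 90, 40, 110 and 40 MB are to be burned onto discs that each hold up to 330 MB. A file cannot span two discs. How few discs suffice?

Total = 320 + 130 + 120 + 110 + 90 + 90 + 80 + 80 + 60 + 40 + 40 + 40 = 1200 MB.
Lower bound: ⌈1200/330⌉ = 4 discs.
A packing using 4 discs:
  disc 1: 320 = 320
  disc 2: 130 + 120 + 80 = 330
  disc 3: 110 + 90 + 90 + 40 = 330
  disc 4: 80 + 60 + 40 + 40 = 220
This matches the lower bound, so 4 is optimal.

4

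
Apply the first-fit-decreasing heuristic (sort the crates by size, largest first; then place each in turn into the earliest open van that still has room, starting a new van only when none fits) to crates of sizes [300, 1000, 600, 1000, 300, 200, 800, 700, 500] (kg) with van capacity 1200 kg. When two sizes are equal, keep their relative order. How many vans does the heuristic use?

Sorted descending: 1000, 1000, 800, 700, 600, 500, 300, 300, 200.
  1000 → van 1 (new)  [load 1000/1200]
  1000 → van 2 (new)  [load 1000/1200]
  800 → van 3 (new)  [load 800/1200]
  700 → van 4 (new)  [load 700/1200]
  600 → van 5 (new)  [load 600/1200]
  500 → van 4  [load 1200/1200]
  300 → van 3  [load 1100/1200]
  300 → van 5  [load 900/1200]
  200 → van 1  [load 1200/1200]
5 vans opened.

5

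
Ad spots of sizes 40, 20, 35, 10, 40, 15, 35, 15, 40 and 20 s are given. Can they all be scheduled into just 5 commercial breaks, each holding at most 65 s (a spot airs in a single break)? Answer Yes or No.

A valid assignment using 5 commercial breaks:
  break 1: 40 + 20 = 60
  break 2: 40 + 20 = 60
  break 3: 40 + 15 + 10 = 65
  break 4: 35 + 15 = 50
  break 5: 35 = 35
Every load is within 65 s, so 5 commercial breaks suffice.

Yes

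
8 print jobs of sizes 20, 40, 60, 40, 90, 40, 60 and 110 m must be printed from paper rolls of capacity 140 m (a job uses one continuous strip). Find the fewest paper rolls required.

4

Total = 110 + 90 + 60 + 60 + 40 + 40 + 40 + 20 = 460 m.
Lower bound: ⌈460/140⌉ = 4 paper rolls.
A packing using 4 paper rolls:
  roll 1: 110 + 20 = 130
  roll 2: 90 + 40 = 130
  roll 3: 60 + 60 = 120
  roll 4: 40 + 40 = 80
This matches the lower bound, so 4 is optimal.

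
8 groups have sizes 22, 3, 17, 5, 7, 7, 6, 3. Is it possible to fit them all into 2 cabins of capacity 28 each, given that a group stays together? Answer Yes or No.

Total = 70; ⌈70/28⌉ = 3.
At least 3 cabins are required, but only 2 are allowed.

No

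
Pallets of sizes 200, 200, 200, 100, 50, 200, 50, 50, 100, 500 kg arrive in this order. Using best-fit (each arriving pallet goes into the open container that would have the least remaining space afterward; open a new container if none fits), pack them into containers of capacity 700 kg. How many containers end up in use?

3

  200 → container 1 (new)  [load 200/700]
  200 → container 1  [load 400/700]
  200 → container 1  [load 600/700]
  100 → container 1  [load 700/700]
  50 → container 2 (new)  [load 50/700]
  200 → container 2  [load 250/700]
  50 → container 2  [load 300/700]
  50 → container 2  [load 350/700]
  100 → container 2  [load 450/700]
  500 → container 3 (new)  [load 500/700]
3 containers opened.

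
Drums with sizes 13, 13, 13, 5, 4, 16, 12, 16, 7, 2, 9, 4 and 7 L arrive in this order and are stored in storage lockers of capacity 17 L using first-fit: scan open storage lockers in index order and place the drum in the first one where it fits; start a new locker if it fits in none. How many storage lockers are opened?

8

  13 → locker 1 (new)  [load 13/17]
  13 → locker 2 (new)  [load 13/17]
  13 → locker 3 (new)  [load 13/17]
  5 → locker 4 (new)  [load 5/17]
  4 → locker 1  [load 17/17]
  16 → locker 5 (new)  [load 16/17]
  12 → locker 4  [load 17/17]
  16 → locker 6 (new)  [load 16/17]
  7 → locker 7 (new)  [load 7/17]
  2 → locker 2  [load 15/17]
  9 → locker 7  [load 16/17]
  4 → locker 3  [load 17/17]
  7 → locker 8 (new)  [load 7/17]
8 storage lockers opened.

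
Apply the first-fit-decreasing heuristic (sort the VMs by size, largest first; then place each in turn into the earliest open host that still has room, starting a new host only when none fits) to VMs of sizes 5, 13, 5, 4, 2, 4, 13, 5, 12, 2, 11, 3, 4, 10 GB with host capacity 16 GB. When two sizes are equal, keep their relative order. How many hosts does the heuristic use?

Sorted descending: 13, 13, 12, 11, 10, 5, 5, 5, 4, 4, 4, 3, 2, 2.
  13 → host 1 (new)  [load 13/16]
  13 → host 2 (new)  [load 13/16]
  12 → host 3 (new)  [load 12/16]
  11 → host 4 (new)  [load 11/16]
  10 → host 5 (new)  [load 10/16]
  5 → host 4  [load 16/16]
  5 → host 5  [load 15/16]
  5 → host 6 (new)  [load 5/16]
  4 → host 3  [load 16/16]
  4 → host 6  [load 9/16]
  4 → host 6  [load 13/16]
  3 → host 1  [load 16/16]
  2 → host 2  [load 15/16]
  2 → host 6  [load 15/16]
6 hosts opened.

6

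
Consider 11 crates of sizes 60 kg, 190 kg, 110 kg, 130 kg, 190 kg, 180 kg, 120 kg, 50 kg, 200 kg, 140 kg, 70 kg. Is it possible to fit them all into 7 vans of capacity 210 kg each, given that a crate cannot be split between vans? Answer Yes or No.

Total = 1440 kg; ⌈1440/210⌉ = 7.
8 crates each exceed half the capacity and cannot share a van, forcing at least 8 vans.
At least 8 vans are required, but only 7 are allowed.

No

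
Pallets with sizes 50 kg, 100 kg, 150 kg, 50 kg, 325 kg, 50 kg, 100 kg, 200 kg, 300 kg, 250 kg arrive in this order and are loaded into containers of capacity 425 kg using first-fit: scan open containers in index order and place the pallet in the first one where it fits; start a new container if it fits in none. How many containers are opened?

  50 → container 1 (new)  [load 50/425]
  100 → container 1  [load 150/425]
  150 → container 1  [load 300/425]
  50 → container 1  [load 350/425]
  325 → container 2 (new)  [load 325/425]
  50 → container 1  [load 400/425]
  100 → container 2  [load 425/425]
  200 → container 3 (new)  [load 200/425]
  300 → container 4 (new)  [load 300/425]
  250 → container 5 (new)  [load 250/425]
5 containers opened.

5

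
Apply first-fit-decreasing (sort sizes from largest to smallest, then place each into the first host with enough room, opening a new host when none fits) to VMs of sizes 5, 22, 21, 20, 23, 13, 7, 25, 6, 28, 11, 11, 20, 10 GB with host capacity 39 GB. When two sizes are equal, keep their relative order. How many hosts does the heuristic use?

Sorted descending: 28, 25, 23, 22, 21, 20, 20, 13, 11, 11, 10, 7, 6, 5.
  28 → host 1 (new)  [load 28/39]
  25 → host 2 (new)  [load 25/39]
  23 → host 3 (new)  [load 23/39]
  22 → host 4 (new)  [load 22/39]
  21 → host 5 (new)  [load 21/39]
  20 → host 6 (new)  [load 20/39]
  20 → host 7 (new)  [load 20/39]
  13 → host 2  [load 38/39]
  11 → host 1  [load 39/39]
  11 → host 3  [load 34/39]
  10 → host 4  [load 32/39]
  7 → host 4  [load 39/39]
  6 → host 5  [load 27/39]
  5 → host 3  [load 39/39]
7 hosts opened.

7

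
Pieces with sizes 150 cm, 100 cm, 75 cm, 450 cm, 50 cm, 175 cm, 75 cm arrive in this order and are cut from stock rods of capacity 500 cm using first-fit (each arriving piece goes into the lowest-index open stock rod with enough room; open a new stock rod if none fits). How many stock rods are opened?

3

  150 → stock rod 1 (new)  [load 150/500]
  100 → stock rod 1  [load 250/500]
  75 → stock rod 1  [load 325/500]
  450 → stock rod 2 (new)  [load 450/500]
  50 → stock rod 1  [load 375/500]
  175 → stock rod 3 (new)  [load 175/500]
  75 → stock rod 1  [load 450/500]
3 stock rods opened.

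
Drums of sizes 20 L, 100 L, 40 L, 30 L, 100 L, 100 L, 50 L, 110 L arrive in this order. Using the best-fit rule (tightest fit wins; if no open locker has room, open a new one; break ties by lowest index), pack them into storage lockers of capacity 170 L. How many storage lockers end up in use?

  20 → locker 1 (new)  [load 20/170]
  100 → locker 1  [load 120/170]
  40 → locker 1  [load 160/170]
  30 → locker 2 (new)  [load 30/170]
  100 → locker 2  [load 130/170]
  100 → locker 3 (new)  [load 100/170]
  50 → locker 3  [load 150/170]
  110 → locker 4 (new)  [load 110/170]
4 storage lockers opened.

4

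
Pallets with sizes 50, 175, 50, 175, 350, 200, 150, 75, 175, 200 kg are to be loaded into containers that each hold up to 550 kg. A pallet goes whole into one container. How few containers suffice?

Total = 350 + 200 + 200 + 175 + 175 + 175 + 150 + 75 + 50 + 50 = 1600 kg.
Lower bound: ⌈1600/550⌉ = 3 containers.
A packing using 3 containers:
  container 1: 350 + 200 = 550
  container 2: 200 + 175 + 175 = 550
  container 3: 175 + 150 + 75 + 50 + 50 = 500
This matches the lower bound, so 3 is optimal.

3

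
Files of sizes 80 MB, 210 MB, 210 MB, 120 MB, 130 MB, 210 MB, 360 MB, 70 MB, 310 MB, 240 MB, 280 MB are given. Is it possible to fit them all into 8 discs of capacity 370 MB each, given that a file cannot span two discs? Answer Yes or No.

Yes

A valid assignment using 7 discs:
  disc 1: 360 = 360
  disc 2: 310 = 310
  disc 3: 280 + 80 = 360
  disc 4: 240 + 130 = 370
  disc 5: 210 + 120 = 330
  disc 6: 210 + 70 = 280
  disc 7: 210 = 210
That uses only 7 ≤ 8, so 8 discs are enough.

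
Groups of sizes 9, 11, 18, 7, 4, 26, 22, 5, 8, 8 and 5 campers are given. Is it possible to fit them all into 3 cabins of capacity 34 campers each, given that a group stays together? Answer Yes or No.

Total = 123 campers; ⌈123/34⌉ = 4.
At least 4 cabins are required, but only 3 are allowed.

No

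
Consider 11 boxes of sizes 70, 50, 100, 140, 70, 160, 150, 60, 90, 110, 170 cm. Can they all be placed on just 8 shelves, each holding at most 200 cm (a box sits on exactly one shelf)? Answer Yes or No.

A valid assignment using 7 shelves:
  shelf 1: 170 = 170
  shelf 2: 160 = 160
  shelf 3: 150 + 50 = 200
  shelf 4: 140 + 60 = 200
  shelf 5: 110 + 90 = 200
  shelf 6: 100 + 70 = 170
  shelf 7: 70 = 70
That uses only 7 ≤ 8, so 8 shelves are enough.

Yes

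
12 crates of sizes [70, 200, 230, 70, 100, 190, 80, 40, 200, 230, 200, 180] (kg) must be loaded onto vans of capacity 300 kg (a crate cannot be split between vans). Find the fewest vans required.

Total = 230 + 230 + 200 + 200 + 200 + 190 + 180 + 100 + 80 + 70 + 70 + 40 = 1790 kg.
Lower bound: ⌈1790/300⌉ = 6 vans.
Also, 7 crates each exceed 150 kg, and no two of those can share a van, so at least 7 vans are needed.
A packing using 7 vans:
  van 1: 230 + 70 = 300
  van 2: 230 + 70 = 300
  van 3: 200 + 100 = 300
  van 4: 200 + 80 = 280
  van 5: 200 + 40 = 240
  van 6: 190 = 190
  van 7: 180 = 180
This matches the lower bound, so 7 is optimal.

7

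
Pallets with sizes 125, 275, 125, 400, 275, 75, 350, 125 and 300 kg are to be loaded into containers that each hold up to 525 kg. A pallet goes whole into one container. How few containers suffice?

5

Total = 400 + 350 + 300 + 275 + 275 + 125 + 125 + 125 + 75 = 2050 kg.
Lower bound: ⌈2050/525⌉ = 4 containers.
Also, 5 pallets each exceed 525/2 kg, and no two of those can share a container, so at least 5 containers are needed.
A packing using 5 containers:
  container 1: 400 + 125 = 525
  container 2: 350 + 125 = 475
  container 3: 300 + 125 + 75 = 500
  container 4: 275 = 275
  container 5: 275 = 275
This matches the lower bound, so 5 is optimal.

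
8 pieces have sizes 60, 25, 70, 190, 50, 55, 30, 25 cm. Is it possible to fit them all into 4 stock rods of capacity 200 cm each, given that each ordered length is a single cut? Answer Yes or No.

Yes

A valid assignment using 3 stock rods:
  stock rod 1: 190 = 190
  stock rod 2: 70 + 60 + 55 = 185
  stock rod 3: 50 + 30 + 25 + 25 = 130
That uses only 3 ≤ 4, so 4 stock rods are enough.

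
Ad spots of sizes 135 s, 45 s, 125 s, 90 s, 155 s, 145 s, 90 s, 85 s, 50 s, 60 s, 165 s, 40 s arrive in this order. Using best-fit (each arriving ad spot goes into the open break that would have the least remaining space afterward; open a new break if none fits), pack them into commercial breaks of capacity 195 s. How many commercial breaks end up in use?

  135 → break 1 (new)  [load 135/195]
  45 → break 1  [load 180/195]
  125 → break 2 (new)  [load 125/195]
  90 → break 3 (new)  [load 90/195]
  155 → break 4 (new)  [load 155/195]
  145 → break 5 (new)  [load 145/195]
  90 → break 3  [load 180/195]
  85 → break 6 (new)  [load 85/195]
  50 → break 5  [load 195/195]
  60 → break 2  [load 185/195]
  165 → break 7 (new)  [load 165/195]
  40 → break 4  [load 195/195]
7 commercial breaks opened.

7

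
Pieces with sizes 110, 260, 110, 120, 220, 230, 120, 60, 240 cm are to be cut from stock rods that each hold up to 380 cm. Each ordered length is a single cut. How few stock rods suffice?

Total = 260 + 240 + 230 + 220 + 120 + 120 + 110 + 110 + 60 = 1470 cm.
Lower bound: ⌈1470/380⌉ = 4 stock rods.
A packing using 5 stock rods:
  stock rod 1: 260 + 120 = 380
  stock rod 2: 240 + 120 = 360
  stock rod 3: 230 + 110 = 340
  stock rod 4: 220 + 110 = 330
  stock rod 5: 60 = 60
No arrangement into 4 stock rods stays within capacity, so 5 is optimal.

5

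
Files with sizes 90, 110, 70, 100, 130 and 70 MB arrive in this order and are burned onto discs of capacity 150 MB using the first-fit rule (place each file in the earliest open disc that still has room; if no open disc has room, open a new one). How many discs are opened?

5

  90 → disc 1 (new)  [load 90/150]
  110 → disc 2 (new)  [load 110/150]
  70 → disc 3 (new)  [load 70/150]
  100 → disc 4 (new)  [load 100/150]
  130 → disc 5 (new)  [load 130/150]
  70 → disc 3  [load 140/150]
5 discs opened.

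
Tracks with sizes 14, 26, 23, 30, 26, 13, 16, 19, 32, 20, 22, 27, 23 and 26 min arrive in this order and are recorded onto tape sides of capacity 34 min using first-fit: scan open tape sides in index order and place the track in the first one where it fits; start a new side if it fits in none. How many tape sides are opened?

13

  14 → side 1 (new)  [load 14/34]
  26 → side 2 (new)  [load 26/34]
  23 → side 3 (new)  [load 23/34]
  30 → side 4 (new)  [load 30/34]
  26 → side 5 (new)  [load 26/34]
  13 → side 1  [load 27/34]
  16 → side 6 (new)  [load 16/34]
  19 → side 7 (new)  [load 19/34]
  32 → side 8 (new)  [load 32/34]
  20 → side 9 (new)  [load 20/34]
  22 → side 10 (new)  [load 22/34]
  27 → side 11 (new)  [load 27/34]
  23 → side 12 (new)  [load 23/34]
  26 → side 13 (new)  [load 26/34]
13 tape sides opened.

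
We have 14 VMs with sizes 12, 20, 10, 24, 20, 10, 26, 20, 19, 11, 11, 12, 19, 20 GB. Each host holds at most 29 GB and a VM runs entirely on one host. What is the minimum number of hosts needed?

10

Total = 26 + 24 + 20 + 20 + 20 + 20 + 19 + 19 + 12 + 12 + 11 + 11 + 10 + 10 = 234 GB.
Lower bound: ⌈234/29⌉ = 9 hosts.
A packing using 10 hosts:
  host 1: 26 = 26
  host 2: 24 = 24
  host 3: 20 = 20
  host 4: 20 = 20
  host 5: 20 = 20
  host 6: 20 = 20
  host 7: 19 + 10 = 29
  host 8: 19 + 10 = 29
  host 9: 12 + 12 = 24
  host 10: 11 + 11 = 22
No arrangement into 9 hosts stays within capacity, so 10 is optimal.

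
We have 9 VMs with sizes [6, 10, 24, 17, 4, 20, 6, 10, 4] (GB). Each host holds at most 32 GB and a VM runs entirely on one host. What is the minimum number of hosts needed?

4

Total = 24 + 20 + 17 + 10 + 10 + 6 + 6 + 4 + 4 = 101 GB.
Lower bound: ⌈101/32⌉ = 4 hosts.
A packing using 4 hosts:
  host 1: 24 + 6 = 30
  host 2: 20 + 10 = 30
  host 3: 17 + 10 + 4 = 31
  host 4: 6 + 4 = 10
This matches the lower bound, so 4 is optimal.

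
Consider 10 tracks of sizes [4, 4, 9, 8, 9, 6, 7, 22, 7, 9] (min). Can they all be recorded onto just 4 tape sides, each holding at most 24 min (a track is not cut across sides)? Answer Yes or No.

A valid assignment using 4 tape sides:
  side 1: 22 = 22
  side 2: 9 + 9 + 6 = 24
  side 3: 9 + 8 + 7 = 24
  side 4: 7 + 4 + 4 = 15
Every load is within 24 min, so 4 tape sides suffice.

Yes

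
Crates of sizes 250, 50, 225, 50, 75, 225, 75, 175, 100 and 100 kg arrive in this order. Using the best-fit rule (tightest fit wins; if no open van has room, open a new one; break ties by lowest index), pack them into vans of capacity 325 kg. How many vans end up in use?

  250 → van 1 (new)  [load 250/325]
  50 → van 1  [load 300/325]
  225 → van 2 (new)  [load 225/325]
  50 → van 2  [load 275/325]
  75 → van 3 (new)  [load 75/325]
  225 → van 3  [load 300/325]
  75 → van 4 (new)  [load 75/325]
  175 → van 4  [load 250/325]
  100 → van 5 (new)  [load 100/325]
  100 → van 5  [load 200/325]
5 vans opened.

5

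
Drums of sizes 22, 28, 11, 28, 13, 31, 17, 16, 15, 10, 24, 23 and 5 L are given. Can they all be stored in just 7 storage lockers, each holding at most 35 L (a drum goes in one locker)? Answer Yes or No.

No

Total = 243 L; ⌈243/35⌉ = 7.
The bound of 7 does not rule out 7, but exhaustive search shows no assignment into 7 storage lockers of capacity 35 L exists — the minimum is 8.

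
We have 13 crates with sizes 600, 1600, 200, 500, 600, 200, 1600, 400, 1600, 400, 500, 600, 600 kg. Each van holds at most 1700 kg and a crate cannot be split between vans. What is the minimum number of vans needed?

Total = 1600 + 1600 + 1600 + 600 + 600 + 600 + 600 + 500 + 500 + 400 + 400 + 200 + 200 = 9400 kg.
Lower bound: ⌈9400/1700⌉ = 6 vans.
A packing using 6 vans:
  van 1: 1600 = 1600
  van 2: 1600 = 1600
  van 3: 1600 = 1600
  van 4: 600 + 600 + 500 = 1700
  van 5: 600 + 600 + 500 = 1700
  van 6: 400 + 400 + 200 + 200 = 1200
This matches the lower bound, so 6 is optimal.

6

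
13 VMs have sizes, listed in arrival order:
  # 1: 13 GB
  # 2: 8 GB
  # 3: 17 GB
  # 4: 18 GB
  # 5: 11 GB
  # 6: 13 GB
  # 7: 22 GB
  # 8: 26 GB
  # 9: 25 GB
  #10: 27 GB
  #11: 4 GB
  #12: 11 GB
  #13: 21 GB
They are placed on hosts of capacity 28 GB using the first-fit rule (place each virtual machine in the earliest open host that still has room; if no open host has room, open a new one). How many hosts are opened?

  13 → host 1 (new)  [load 13/28]
  8 → host 1  [load 21/28]
  17 → host 2 (new)  [load 17/28]
  18 → host 3 (new)  [load 18/28]
  11 → host 2  [load 28/28]
  13 → host 4 (new)  [load 13/28]
  22 → host 5 (new)  [load 22/28]
  26 → host 6 (new)  [load 26/28]
  25 → host 7 (new)  [load 25/28]
  27 → host 8 (new)  [load 27/28]
  4 → host 1  [load 25/28]
  11 → host 4  [load 24/28]
  21 → host 9 (new)  [load 21/28]
9 hosts opened.

9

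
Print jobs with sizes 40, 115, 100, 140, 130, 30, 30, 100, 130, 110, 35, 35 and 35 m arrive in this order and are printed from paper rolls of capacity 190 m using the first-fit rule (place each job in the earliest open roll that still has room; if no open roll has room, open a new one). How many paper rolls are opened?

7

  40 → roll 1 (new)  [load 40/190]
  115 → roll 1  [load 155/190]
  100 → roll 2 (new)  [load 100/190]
  140 → roll 3 (new)  [load 140/190]
  130 → roll 4 (new)  [load 130/190]
  30 → roll 1  [load 185/190]
  30 → roll 2  [load 130/190]
  100 → roll 5 (new)  [load 100/190]
  130 → roll 6 (new)  [load 130/190]
  110 → roll 7 (new)  [load 110/190]
  35 → roll 2  [load 165/190]
  35 → roll 3  [load 175/190]
  35 → roll 4  [load 165/190]
7 paper rolls opened.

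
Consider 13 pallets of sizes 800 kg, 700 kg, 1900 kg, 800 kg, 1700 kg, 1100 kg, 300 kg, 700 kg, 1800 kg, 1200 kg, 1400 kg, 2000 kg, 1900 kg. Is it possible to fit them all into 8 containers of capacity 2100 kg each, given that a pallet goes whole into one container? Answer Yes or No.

No

Total = 16300 kg; ⌈16300/2100⌉ = 8.
The bound of 8 does not rule out 8, but exhaustive search shows no assignment into 8 containers of capacity 2100 kg exists — the minimum is 9.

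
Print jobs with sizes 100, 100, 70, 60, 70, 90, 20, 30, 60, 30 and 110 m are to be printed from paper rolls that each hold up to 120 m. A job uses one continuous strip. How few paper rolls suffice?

Total = 110 + 100 + 100 + 90 + 70 + 70 + 60 + 60 + 30 + 30 + 20 = 740 m.
Lower bound: ⌈740/120⌉ = 7 paper rolls.
A packing using 7 paper rolls:
  roll 1: 110 = 110
  roll 2: 100 + 20 = 120
  roll 3: 100 = 100
  roll 4: 90 + 30 = 120
  roll 5: 70 + 30 = 100
  roll 6: 70 = 70
  roll 7: 60 + 60 = 120
This matches the lower bound, so 7 is optimal.

7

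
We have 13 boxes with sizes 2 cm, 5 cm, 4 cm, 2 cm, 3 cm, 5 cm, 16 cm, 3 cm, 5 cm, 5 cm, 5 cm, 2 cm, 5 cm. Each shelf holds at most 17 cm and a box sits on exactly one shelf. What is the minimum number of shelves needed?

4

Total = 16 + 5 + 5 + 5 + 5 + 5 + 5 + 4 + 3 + 3 + 2 + 2 + 2 = 62 cm.
Lower bound: ⌈62/17⌉ = 4 shelves.
A packing using 4 shelves:
  shelf 1: 16 = 16
  shelf 2: 5 + 5 + 5 + 2 = 17
  shelf 3: 5 + 5 + 5 + 2 = 17
  shelf 4: 4 + 3 + 3 + 2 = 12
This matches the lower bound, so 4 is optimal.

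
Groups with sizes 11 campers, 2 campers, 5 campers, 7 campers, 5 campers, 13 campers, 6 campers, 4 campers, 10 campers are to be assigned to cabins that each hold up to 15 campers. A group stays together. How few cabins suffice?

Total = 13 + 11 + 10 + 7 + 6 + 5 + 5 + 4 + 2 = 63 campers.
Lower bound: ⌈63/15⌉ = 5 cabins.
A packing using 5 cabins:
  cabin 1: 13 + 2 = 15
  cabin 2: 11 + 4 = 15
  cabin 3: 10 + 5 = 15
  cabin 4: 7 + 6 = 13
  cabin 5: 5 = 5
This matches the lower bound, so 5 is optimal.

5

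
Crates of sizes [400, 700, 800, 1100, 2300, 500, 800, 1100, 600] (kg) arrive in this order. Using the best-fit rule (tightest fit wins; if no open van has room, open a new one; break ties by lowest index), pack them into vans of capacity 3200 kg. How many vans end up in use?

3

  400 → van 1 (new)  [load 400/3200]
  700 → van 1  [load 1100/3200]
  800 → van 1  [load 1900/3200]
  1100 → van 1  [load 3000/3200]
  2300 → van 2 (new)  [load 2300/3200]
  500 → van 2  [load 2800/3200]
  800 → van 3 (new)  [load 800/3200]
  1100 → van 3  [load 1900/3200]
  600 → van 3  [load 2500/3200]
3 vans opened.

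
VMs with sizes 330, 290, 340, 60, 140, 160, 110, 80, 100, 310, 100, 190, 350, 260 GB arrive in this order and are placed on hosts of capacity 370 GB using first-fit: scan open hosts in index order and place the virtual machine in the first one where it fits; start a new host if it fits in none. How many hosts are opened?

9

  330 → host 1 (new)  [load 330/370]
  290 → host 2 (new)  [load 290/370]
  340 → host 3 (new)  [load 340/370]
  60 → host 2  [load 350/370]
  140 → host 4 (new)  [load 140/370]
  160 → host 4  [load 300/370]
  110 → host 5 (new)  [load 110/370]
  80 → host 5  [load 190/370]
  100 → host 5  [load 290/370]
  310 → host 6 (new)  [load 310/370]
  100 → host 7 (new)  [load 100/370]
  190 → host 7  [load 290/370]
  350 → host 8 (new)  [load 350/370]
  260 → host 9 (new)  [load 260/370]
9 hosts opened.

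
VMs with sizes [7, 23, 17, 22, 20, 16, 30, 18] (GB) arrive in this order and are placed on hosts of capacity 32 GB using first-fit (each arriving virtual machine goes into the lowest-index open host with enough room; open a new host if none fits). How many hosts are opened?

7

  7 → host 1 (new)  [load 7/32]
  23 → host 1  [load 30/32]
  17 → host 2 (new)  [load 17/32]
  22 → host 3 (new)  [load 22/32]
  20 → host 4 (new)  [load 20/32]
  16 → host 5 (new)  [load 16/32]
  30 → host 6 (new)  [load 30/32]
  18 → host 7 (new)  [load 18/32]
7 hosts opened.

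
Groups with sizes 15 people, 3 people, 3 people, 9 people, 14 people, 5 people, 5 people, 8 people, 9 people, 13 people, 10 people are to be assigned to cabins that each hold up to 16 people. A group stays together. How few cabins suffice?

Total = 15 + 14 + 13 + 10 + 9 + 9 + 8 + 5 + 5 + 3 + 3 = 94 people.
Lower bound: ⌈94/16⌉ = 6 cabins.
A packing using 7 cabins:
  cabin 1: 15 = 15
  cabin 2: 14 = 14
  cabin 3: 13 + 3 = 16
  cabin 4: 10 + 5 = 15
  cabin 5: 9 + 5 = 14
  cabin 6: 9 + 3 = 12
  cabin 7: 8 = 8
No arrangement into 6 cabins stays within capacity, so 7 is optimal.

7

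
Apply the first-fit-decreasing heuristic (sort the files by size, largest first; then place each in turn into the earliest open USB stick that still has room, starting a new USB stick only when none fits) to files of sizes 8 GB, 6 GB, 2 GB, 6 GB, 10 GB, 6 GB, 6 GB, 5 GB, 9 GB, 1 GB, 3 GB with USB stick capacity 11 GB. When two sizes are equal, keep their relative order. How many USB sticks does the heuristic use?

Sorted descending: 10, 9, 8, 6, 6, 6, 6, 5, 3, 2, 1.
  10 → USB stick 1 (new)  [load 10/11]
  9 → USB stick 2 (new)  [load 9/11]
  8 → USB stick 3 (new)  [load 8/11]
  6 → USB stick 4 (new)  [load 6/11]
  6 → USB stick 5 (new)  [load 6/11]
  6 → USB stick 6 (new)  [load 6/11]
  6 → USB stick 7 (new)  [load 6/11]
  5 → USB stick 4  [load 11/11]
  3 → USB stick 3  [load 11/11]
  2 → USB stick 2  [load 11/11]
  1 → USB stick 1  [load 11/11]
7 USB sticks opened.

7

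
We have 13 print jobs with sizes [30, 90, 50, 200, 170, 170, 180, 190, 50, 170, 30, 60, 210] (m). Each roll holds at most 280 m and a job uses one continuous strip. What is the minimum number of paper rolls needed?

Total = 210 + 200 + 190 + 180 + 170 + 170 + 170 + 90 + 60 + 50 + 50 + 30 + 30 = 1600 m.
Lower bound: ⌈1600/280⌉ = 6 paper rolls.
Also, 7 print jobs each exceed 140 m, and no two of those can share a roll, so at least 7 paper rolls are needed.
A packing using 7 paper rolls:
  roll 1: 210 + 60 = 270
  roll 2: 200 + 50 + 30 = 280
  roll 3: 190 + 90 = 280
  roll 4: 180 + 50 + 30 = 260
  roll 5: 170 = 170
  roll 6: 170 = 170
  roll 7: 170 = 170
This matches the lower bound, so 7 is optimal.

7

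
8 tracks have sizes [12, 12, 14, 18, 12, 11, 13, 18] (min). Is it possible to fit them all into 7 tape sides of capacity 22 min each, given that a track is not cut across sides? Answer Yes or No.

No

Total = 110 min; ⌈110/22⌉ = 5.
7 tracks each exceed half the capacity and cannot share a side, forcing at least 7 tape sides.
The bound of 7 does not rule out 7, but exhaustive search shows no assignment into 7 tape sides of capacity 22 min exists — the minimum is 8.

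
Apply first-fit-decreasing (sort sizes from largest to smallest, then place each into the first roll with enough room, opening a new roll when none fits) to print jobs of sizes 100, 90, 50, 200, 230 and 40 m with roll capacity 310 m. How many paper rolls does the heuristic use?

3

Sorted descending: 230, 200, 100, 90, 50, 40.
  230 → roll 1 (new)  [load 230/310]
  200 → roll 2 (new)  [load 200/310]
  100 → roll 2  [load 300/310]
  90 → roll 3 (new)  [load 90/310]
  50 → roll 1  [load 280/310]
  40 → roll 3  [load 130/310]
3 paper rolls opened.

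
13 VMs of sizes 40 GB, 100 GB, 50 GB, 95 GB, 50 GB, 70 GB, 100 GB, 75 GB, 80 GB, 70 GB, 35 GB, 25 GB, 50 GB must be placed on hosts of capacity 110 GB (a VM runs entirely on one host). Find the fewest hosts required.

Total = 100 + 100 + 95 + 80 + 75 + 70 + 70 + 50 + 50 + 50 + 40 + 35 + 25 = 840 GB.
Lower bound: ⌈840/110⌉ = 8 hosts.
A packing using 9 hosts:
  host 1: 100 = 100
  host 2: 100 = 100
  host 3: 95 = 95
  host 4: 80 + 25 = 105
  host 5: 75 + 35 = 110
  host 6: 70 + 40 = 110
  host 7: 70 = 70
  host 8: 50 + 50 = 100
  host 9: 50 = 50
No arrangement into 8 hosts stays within capacity, so 9 is optimal.

9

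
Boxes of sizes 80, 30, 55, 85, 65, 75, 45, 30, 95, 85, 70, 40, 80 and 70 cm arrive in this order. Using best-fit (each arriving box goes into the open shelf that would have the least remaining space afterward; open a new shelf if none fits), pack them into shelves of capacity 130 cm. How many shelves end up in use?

  80 → shelf 1 (new)  [load 80/130]
  30 → shelf 1  [load 110/130]
  55 → shelf 2 (new)  [load 55/130]
  85 → shelf 3 (new)  [load 85/130]
  65 → shelf 2  [load 120/130]
  75 → shelf 4 (new)  [load 75/130]
  45 → shelf 3  [load 130/130]
  30 → shelf 4  [load 105/130]
  95 → shelf 5 (new)  [load 95/130]
  85 → shelf 6 (new)  [load 85/130]
  70 → shelf 7 (new)  [load 70/130]
  40 → shelf 6  [load 125/130]
  80 → shelf 8 (new)  [load 80/130]
  70 → shelf 9 (new)  [load 70/130]
9 shelves opened.

9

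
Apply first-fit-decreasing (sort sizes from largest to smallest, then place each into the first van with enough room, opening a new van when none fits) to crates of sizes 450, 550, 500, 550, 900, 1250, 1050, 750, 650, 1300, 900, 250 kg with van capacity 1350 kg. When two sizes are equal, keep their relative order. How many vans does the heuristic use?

Sorted descending: 1300, 1250, 1050, 900, 900, 750, 650, 550, 550, 500, 450, 250.
  1300 → van 1 (new)  [load 1300/1350]
  1250 → van 2 (new)  [load 1250/1350]
  1050 → van 3 (new)  [load 1050/1350]
  900 → van 4 (new)  [load 900/1350]
  900 → van 5 (new)  [load 900/1350]
  750 → van 6 (new)  [load 750/1350]
  650 → van 7 (new)  [load 650/1350]
  550 → van 6  [load 1300/1350]
  550 → van 7  [load 1200/1350]
  500 → van 8 (new)  [load 500/1350]
  450 → van 4  [load 1350/1350]
  250 → van 3  [load 1300/1350]
8 vans opened.

8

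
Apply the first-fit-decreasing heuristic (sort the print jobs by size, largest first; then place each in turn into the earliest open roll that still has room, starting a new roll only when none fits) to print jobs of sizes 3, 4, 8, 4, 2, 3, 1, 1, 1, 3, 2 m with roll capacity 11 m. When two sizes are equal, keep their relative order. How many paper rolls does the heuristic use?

3

Sorted descending: 8, 4, 4, 3, 3, 3, 2, 2, 1, 1, 1.
  8 → roll 1 (new)  [load 8/11]
  4 → roll 2 (new)  [load 4/11]
  4 → roll 2  [load 8/11]
  3 → roll 1  [load 11/11]
  3 → roll 2  [load 11/11]
  3 → roll 3 (new)  [load 3/11]
  2 → roll 3  [load 5/11]
  2 → roll 3  [load 7/11]
  1 → roll 3  [load 8/11]
  1 → roll 3  [load 9/11]
  1 → roll 3  [load 10/11]
3 paper rolls opened.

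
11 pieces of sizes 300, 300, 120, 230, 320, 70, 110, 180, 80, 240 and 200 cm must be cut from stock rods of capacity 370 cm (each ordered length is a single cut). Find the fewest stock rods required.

Total = 320 + 300 + 300 + 240 + 230 + 200 + 180 + 120 + 110 + 80 + 70 = 2150 cm.
Lower bound: ⌈2150/370⌉ = 6 stock rods.
A packing using 7 stock rods:
  stock rod 1: 320 = 320
  stock rod 2: 300 + 70 = 370
  stock rod 3: 300 = 300
  stock rod 4: 240 + 120 = 360
  stock rod 5: 230 + 110 = 340
  stock rod 6: 200 + 80 = 280
  stock rod 7: 180 = 180
No arrangement into 6 stock rods stays within capacity, so 7 is optimal.

7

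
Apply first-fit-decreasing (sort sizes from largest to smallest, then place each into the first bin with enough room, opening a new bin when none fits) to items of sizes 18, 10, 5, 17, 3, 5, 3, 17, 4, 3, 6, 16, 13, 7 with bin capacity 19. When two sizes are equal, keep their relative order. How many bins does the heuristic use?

8

Sorted descending: 18, 17, 17, 16, 13, 10, 7, 6, 5, 5, 4, 3, 3, 3.
  18 → bin 1 (new)  [load 18/19]
  17 → bin 2 (new)  [load 17/19]
  17 → bin 3 (new)  [load 17/19]
  16 → bin 4 (new)  [load 16/19]
  13 → bin 5 (new)  [load 13/19]
  10 → bin 6 (new)  [load 10/19]
  7 → bin 6  [load 17/19]
  6 → bin 5  [load 19/19]
  5 → bin 7 (new)  [load 5/19]
  5 → bin 7  [load 10/19]
  4 → bin 7  [load 14/19]
  3 → bin 4  [load 19/19]
  3 → bin 7  [load 17/19]
  3 → bin 8 (new)  [load 3/19]
8 bins opened.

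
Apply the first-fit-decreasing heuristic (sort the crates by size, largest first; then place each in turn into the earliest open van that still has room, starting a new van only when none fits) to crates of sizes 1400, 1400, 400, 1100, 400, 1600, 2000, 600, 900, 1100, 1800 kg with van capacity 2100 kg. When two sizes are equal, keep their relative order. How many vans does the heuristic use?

7

Sorted descending: 2000, 1800, 1600, 1400, 1400, 1100, 1100, 900, 600, 400, 400.
  2000 → van 1 (new)  [load 2000/2100]
  1800 → van 2 (new)  [load 1800/2100]
  1600 → van 3 (new)  [load 1600/2100]
  1400 → van 4 (new)  [load 1400/2100]
  1400 → van 5 (new)  [load 1400/2100]
  1100 → van 6 (new)  [load 1100/2100]
  1100 → van 7 (new)  [load 1100/2100]
  900 → van 6  [load 2000/2100]
  600 → van 4  [load 2000/2100]
  400 → van 3  [load 2000/2100]
  400 → van 5  [load 1800/2100]
7 vans opened.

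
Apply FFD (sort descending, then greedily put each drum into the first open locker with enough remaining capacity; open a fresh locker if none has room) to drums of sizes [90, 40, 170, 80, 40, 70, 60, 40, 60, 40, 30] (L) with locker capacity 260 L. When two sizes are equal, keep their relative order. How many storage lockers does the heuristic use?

Sorted descending: 170, 90, 80, 70, 60, 60, 40, 40, 40, 40, 30.
  170 → locker 1 (new)  [load 170/260]
  90 → locker 1  [load 260/260]
  80 → locker 2 (new)  [load 80/260]
  70 → locker 2  [load 150/260]
  60 → locker 2  [load 210/260]
  60 → locker 3 (new)  [load 60/260]
  40 → locker 2  [load 250/260]
  40 → locker 3  [load 100/260]
  40 → locker 3  [load 140/260]
  40 → locker 3  [load 180/260]
  30 → locker 3  [load 210/260]
3 storage lockers opened.

3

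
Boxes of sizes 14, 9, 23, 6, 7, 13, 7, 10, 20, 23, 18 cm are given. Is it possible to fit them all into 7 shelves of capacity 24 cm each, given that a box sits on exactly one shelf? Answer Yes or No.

A valid assignment using 7 shelves:
  shelf 1: 23 = 23
  shelf 2: 23 = 23
  shelf 3: 20 = 20
  shelf 4: 18 + 6 = 24
  shelf 5: 14 + 10 = 24
  shelf 6: 13 + 9 = 22
  shelf 7: 7 + 7 = 14
Every load is within 24 cm, so 7 shelves suffice.

Yes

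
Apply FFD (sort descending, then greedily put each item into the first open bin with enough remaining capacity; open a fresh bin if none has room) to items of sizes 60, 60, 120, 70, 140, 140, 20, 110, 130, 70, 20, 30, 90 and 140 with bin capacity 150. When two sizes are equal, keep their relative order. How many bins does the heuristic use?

9

Sorted descending: 140, 140, 140, 130, 120, 110, 90, 70, 70, 60, 60, 30, 20, 20.
  140 → bin 1 (new)  [load 140/150]
  140 → bin 2 (new)  [load 140/150]
  140 → bin 3 (new)  [load 140/150]
  130 → bin 4 (new)  [load 130/150]
  120 → bin 5 (new)  [load 120/150]
  110 → bin 6 (new)  [load 110/150]
  90 → bin 7 (new)  [load 90/150]
  70 → bin 8 (new)  [load 70/150]
  70 → bin 8  [load 140/150]
  60 → bin 7  [load 150/150]
  60 → bin 9 (new)  [load 60/150]
  30 → bin 5  [load 150/150]
  20 → bin 4  [load 150/150]
  20 → bin 6  [load 130/150]
9 bins opened.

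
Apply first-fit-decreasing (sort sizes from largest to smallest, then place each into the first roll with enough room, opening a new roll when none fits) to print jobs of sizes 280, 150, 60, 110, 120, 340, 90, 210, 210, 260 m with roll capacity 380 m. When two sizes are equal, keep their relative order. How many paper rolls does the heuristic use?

5

Sorted descending: 340, 280, 260, 210, 210, 150, 120, 110, 90, 60.
  340 → roll 1 (new)  [load 340/380]
  280 → roll 2 (new)  [load 280/380]
  260 → roll 3 (new)  [load 260/380]
  210 → roll 4 (new)  [load 210/380]
  210 → roll 5 (new)  [load 210/380]
  150 → roll 4  [load 360/380]
  120 → roll 3  [load 380/380]
  110 → roll 5  [load 320/380]
  90 → roll 2  [load 370/380]
  60 → roll 5  [load 380/380]
5 paper rolls opened.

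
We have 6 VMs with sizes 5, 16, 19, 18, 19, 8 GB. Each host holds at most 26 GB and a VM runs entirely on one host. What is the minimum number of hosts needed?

4

Total = 19 + 19 + 18 + 16 + 8 + 5 = 85 GB.
Lower bound: ⌈85/26⌉ = 4 hosts.
A packing using 4 hosts:
  host 1: 19 + 5 = 24
  host 2: 19 = 19
  host 3: 18 + 8 = 26
  host 4: 16 = 16
This matches the lower bound, so 4 is optimal.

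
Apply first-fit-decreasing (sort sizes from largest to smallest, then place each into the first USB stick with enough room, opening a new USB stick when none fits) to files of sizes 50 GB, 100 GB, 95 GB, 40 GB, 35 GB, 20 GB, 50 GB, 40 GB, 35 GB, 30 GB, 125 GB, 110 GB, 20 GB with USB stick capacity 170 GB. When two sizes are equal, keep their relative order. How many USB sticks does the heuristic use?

Sorted descending: 125, 110, 100, 95, 50, 50, 40, 40, 35, 35, 30, 20, 20.
  125 → USB stick 1 (new)  [load 125/170]
  110 → USB stick 2 (new)  [load 110/170]
  100 → USB stick 3 (new)  [load 100/170]
  95 → USB stick 4 (new)  [load 95/170]
  50 → USB stick 2  [load 160/170]
  50 → USB stick 3  [load 150/170]
  40 → USB stick 1  [load 165/170]
  40 → USB stick 4  [load 135/170]
  35 → USB stick 4  [load 170/170]
  35 → USB stick 5 (new)  [load 35/170]
  30 → USB stick 5  [load 65/170]
  20 → USB stick 3  [load 170/170]
  20 → USB stick 5  [load 85/170]
5 USB sticks opened.

5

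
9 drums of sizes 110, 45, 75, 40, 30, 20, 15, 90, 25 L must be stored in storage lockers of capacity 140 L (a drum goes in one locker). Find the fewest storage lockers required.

Total = 110 + 90 + 75 + 45 + 40 + 30 + 25 + 20 + 15 = 450 L.
Lower bound: ⌈450/140⌉ = 4 storage lockers.
A packing using 4 storage lockers:
  locker 1: 110 + 30 = 140
  locker 2: 90 + 45 = 135
  locker 3: 75 + 40 + 25 = 140
  locker 4: 20 + 15 = 35
This matches the lower bound, so 4 is optimal.

4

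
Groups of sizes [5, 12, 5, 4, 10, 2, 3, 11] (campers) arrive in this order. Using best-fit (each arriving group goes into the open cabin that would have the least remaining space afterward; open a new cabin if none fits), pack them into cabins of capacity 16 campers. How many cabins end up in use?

4

  5 → cabin 1 (new)  [load 5/16]
  12 → cabin 2 (new)  [load 12/16]
  5 → cabin 1  [load 10/16]
  4 → cabin 2  [load 16/16]
  10 → cabin 3 (new)  [load 10/16]
  2 → cabin 1  [load 12/16]
  3 → cabin 1  [load 15/16]
  11 → cabin 4 (new)  [load 11/16]
4 cabins opened.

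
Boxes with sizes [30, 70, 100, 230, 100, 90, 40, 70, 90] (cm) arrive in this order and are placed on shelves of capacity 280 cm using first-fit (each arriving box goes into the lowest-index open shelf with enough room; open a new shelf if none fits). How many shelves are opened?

  30 → shelf 1 (new)  [load 30/280]
  70 → shelf 1  [load 100/280]
  100 → shelf 1  [load 200/280]
  230 → shelf 2 (new)  [load 230/280]
  100 → shelf 3 (new)  [load 100/280]
  90 → shelf 3  [load 190/280]
  40 → shelf 1  [load 240/280]
  70 → shelf 3  [load 260/280]
  90 → shelf 4 (new)  [load 90/280]
4 shelves opened.

4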